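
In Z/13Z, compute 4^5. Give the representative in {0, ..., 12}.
10

Use repeated squaring. Binary(5) = 101. Walk through the bits of the exponent 5 left-to-right: at each bit after the leading one, square the running value, then multiply by 4 if the bit is 1 (always reducing mod 13):
  bit 1 = 1 (leading): start with 4.
  bit 2 = 0: square 4^2 = 16 ≡ 3 (mod 13).
  bit 3 = 1: square 3^2 = 9; bit is 1, so multiply 9·4 = 36 ≡ 10 (mod 13).
Final value: 4^5 ≡ 10 (mod 13).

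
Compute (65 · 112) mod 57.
Reduce the factors first: 65 ≡ 8, 112 ≡ 55 (mod 57), so 65 · 112 ≡ 8 · 55 (mod 57). 8 · 55 = 440. Dividing by 57: 440 = 7·57 + 41. So (65 · 112) mod 57 = 41.

Final answer: 41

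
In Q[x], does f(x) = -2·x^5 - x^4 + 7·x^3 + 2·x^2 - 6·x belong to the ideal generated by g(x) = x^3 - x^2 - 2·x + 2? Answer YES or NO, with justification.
YES

In Q[x] the ideal (g) consists of all multiples of g, so f ∈ (g) iff g | f, i.e. iff the remainder of f on division by g is 0. Divide f by g (g is monic, so eliminate the leading term of the running remainder at each step):
  leading term -2·x^5: subtract (-2·x^2)·g(x) = -2·x^5 + 2·x^4 + 4·x^3 - 4·x^2, leaving -3·x^4 + 3·x^3 + 6·x^2 - 6·x
  leading term -3·x^4: subtract (-3·x)·g(x) = -3·x^4 + 3·x^3 + 6·x^2 - 6·x, leaving 0
The remainder is 0, so f(x) = g(x) · h(x) with h(x) = -2·x^2 - 3·x. Hence g | f, i.e. f ∈ (g).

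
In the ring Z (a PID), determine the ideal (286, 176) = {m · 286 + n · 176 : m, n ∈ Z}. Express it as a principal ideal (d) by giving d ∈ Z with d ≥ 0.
In the PID Z, (a, b) is generated by gcd(a, b). Compute gcd(286, 176) with the extended Euclidean algorithm, tracking rows (r, s, t) with s·286 + t·176 = r:
  row A: (286, 1, 0)   [1·286 + 0·176 = 286]
  row B: (176, 0, 1)   [0·286 + 1·176 = 176]
  286 = 1·176 + 110   → row C = row A − 1·row B = (110, 1, −1)   [check: 1·286 − 1·176 = 110]
  176 = 1·110 + 66   → row D = row B − 1·row C = (66, −1, 2)   [check: −1·286 + 2·176 = 66]
  110 = 1·66 + 44   → row E = row C − 1·row D = (44, 2, −3)   [check: 2·286 − 3·176 = 44]
  66 = 1·44 + 22   → row F = row D − 1·row E = (22, −3, 5)   [check: −3·286 + 5·176 = 22]
  44 = 2·22 + 0   → remainder 0, stop. gcd = 22 (last nonzero row F).
So gcd(286, 176) = 22, with Bézout identity −3·286 + 5·176 = 22. Containment (⊇): the Bézout identity exhibits 22 as an element of (286, 176), giving (22) ⊆ (286, 176). Containment (⊆): since 22 | 286 and 22 | 176 (286 = 22·13, 176 = 22·8), every Z-linear combination of 286 and 176 is divisible by 22, so (286, 176) ⊆ (22). Therefore (286, 176) = (22), d = 22.

Final answer: (286, 176) = (22); d = 22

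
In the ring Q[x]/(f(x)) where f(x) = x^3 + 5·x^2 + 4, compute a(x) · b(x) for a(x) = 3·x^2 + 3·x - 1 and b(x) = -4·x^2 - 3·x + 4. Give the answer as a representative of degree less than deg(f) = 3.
a · b ≡ -188·x^2 + 63·x - 160 (mod f(x))

First multiply in Q[x] without reducing: a · b = -12·x^4 - 21·x^3 + 7·x^2 + 15·x - 4. Now divide by f(x) = x^3 + 5·x^2 + 4, eliminating the leading term at each step:
  leading term -12·x^4: subtract (-12·x)·f(x) = -12·x^4 - 60·x^3 - 48·x, leaving 39·x^3 + 7·x^2 + 63·x - 4
  leading term 39·x^3: subtract (39)·f(x) = 39·x^3 + 195·x^2 + 156, leaving -188·x^2 + 63·x - 160
The degree is now < 3, so this is the remainder. Hence a · b ≡ -188·x^2 + 63·x - 160 in Q[x]/(f).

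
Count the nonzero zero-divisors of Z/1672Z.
Z/1672Z has 951 nonzero zero-divisors

In Z/1672Z each nonzero element is either a unit (gcd with 1672 is 1) or a zero-divisor (gcd > 1). The number of units is φ(1672): factorise 1672 = 2^3 · 11 · 19, so φ(1672) = (2^3 − 2^2) · (11 − 1) · (19 − 1) = 4 · 10 · 18 = 720. The nonzero elements number 1672 − 1 = 1671. Hence the nonzero zero-divisors number 1671 − 720 = 951.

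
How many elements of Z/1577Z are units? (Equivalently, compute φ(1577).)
Z/1577Z has φ(1577) = 1476 units

An element a ∈ Z/1577Z is a unit iff gcd(a, 1577) = 1, so the number of units is φ(1577). φ is multiplicative, with φ(p^e) = p^e − p^(e−1). Factorise 1577 = 19 · 83. Then
  φ(1577) = (19 − 1) · (83 − 1) = 18 · 82 = 1476.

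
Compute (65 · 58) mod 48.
26

Reduce the factors first: 65 ≡ 17, 58 ≡ 10 (mod 48), so 65 · 58 ≡ 17 · 10 (mod 48). 17 · 10 = 170. Dividing by 48: 170 = 3·48 + 26. So (65 · 58) mod 48 = 26.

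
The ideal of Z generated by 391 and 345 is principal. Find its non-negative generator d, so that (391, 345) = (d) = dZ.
(391, 345) = (23); d = 23

In the PID Z, (a, b) is generated by gcd(a, b). Compute gcd(391, 345) with the extended Euclidean algorithm, tracking rows (r, s, t) with s·391 + t·345 = r:
  row A: (391, 1, 0)   [1·391 + 0·345 = 391]
  row B: (345, 0, 1)   [0·391 + 1·345 = 345]
  391 = 1·345 + 46   → row C = row A − 1·row B = (46, 1, −1)   [check: 1·391 − 1·345 = 46]
  345 = 7·46 + 23   → row D = row B − 7·row C = (23, −7, 8)   [check: −7·391 + 8·345 = 23]
  46 = 2·23 + 0   → remainder 0, stop. gcd = 23 (last nonzero row D).
So gcd(391, 345) = 23, with Bézout identity −7·391 + 8·345 = 23. Containment (⊇): the Bézout identity exhibits 23 as an element of (391, 345), giving (23) ⊆ (391, 345). Containment (⊆): since 23 | 391 and 23 | 345 (391 = 23·17, 345 = 23·15), every Z-linear combination of 391 and 345 is divisible by 23, so (391, 345) ⊆ (23). Therefore (391, 345) = (23), d = 23.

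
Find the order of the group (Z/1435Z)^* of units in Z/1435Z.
|(Z/1435Z)^*| = 960

(Z/1435Z)^* consists of the classes a with gcd(a, 1435) = 1, so its order is φ(1435). φ is multiplicative, with φ(p^e) = p^e − p^(e−1). Factorise 1435 = 5 · 7 · 41. Then
  φ(1435) = (5 − 1) · (7 − 1) · (41 − 1) = 4 · 6 · 40 = 960.
Thus |(Z/1435Z)^*| = 960.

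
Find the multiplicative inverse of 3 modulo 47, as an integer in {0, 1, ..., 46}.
Apply the extended Euclidean algorithm to (47, 3), tracking rows (r, s, t) with s·47 + t·3 = r. Each division r_prev = q·r_cur + r_new produces the new row as (previous row) − q·(current row):
  row A: (47, 1, 0)   [1·47 + 0·3 = 47]
  row B: (3, 0, 1)   [0·47 + 1·3 = 3]
  47 = 15·3 + 2   → row C = row A − 15·row B = (2, 1, −15)   [check: 1·47 − 15·3 = 2]
  3 = 1·2 + 1   → row D = row B − 1·row C = (1, −1, 16)   [check: −1·47 + 16·3 = 1]
  2 = 2·1 + 0   → remainder 0, stop. gcd = 1 (last nonzero row D).
The gcd is 1, so 3 is invertible mod 47. The last nonzero row gives −1·47 + 16·3 = 1, so t = 16. So 3^(−1) ≡ 16 (mod 47). Verify: 3 · 16 = 48 ≡ 1 (mod 47). ✓

Final answer: 3^(−1) ≡ 16 (mod 47)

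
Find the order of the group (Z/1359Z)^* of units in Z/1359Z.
|(Z/1359Z)^*| = 900

(Z/1359Z)^* consists of the classes a with gcd(a, 1359) = 1, so its order is φ(1359). φ is multiplicative, with φ(p^e) = p^e − p^(e−1). Factorise 1359 = 3^2 · 151. Then
  φ(1359) = (3^2 − 3^1) · (151 − 1) = 6 · 150 = 900.
Thus |(Z/1359Z)^*| = 900.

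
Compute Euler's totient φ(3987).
φ(3987) = 2652

φ is multiplicative, with φ(p^e) = p^e − p^(e−1). Factorise 3987 = 3^2 · 443. Then
  φ(3987) = (3^2 − 3^1) · (443 − 1) = 6 · 442 = 2652.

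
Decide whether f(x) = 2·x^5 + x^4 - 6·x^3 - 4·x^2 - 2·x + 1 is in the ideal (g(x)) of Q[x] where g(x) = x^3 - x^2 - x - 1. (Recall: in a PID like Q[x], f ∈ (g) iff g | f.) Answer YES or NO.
YES

In Q[x] the ideal (g) consists of all multiples of g, so f ∈ (g) iff g | f, i.e. iff the remainder of f on division by g is 0. Divide f by g (g is monic, so eliminate the leading term of the running remainder at each step):
  leading term 2·x^5: subtract (2·x^2)·g(x) = 2·x^5 - 2·x^4 - 2·x^3 - 2·x^2, leaving 3·x^4 - 4·x^3 - 2·x^2 - 2·x + 1
  leading term 3·x^4: subtract (3·x)·g(x) = 3·x^4 - 3·x^3 - 3·x^2 - 3·x, leaving -x^3 + x^2 + x + 1
  leading term -x^3: subtract (-1)·g(x) = -x^3 + x^2 + x + 1, leaving 0
The remainder is 0, so f(x) = g(x) · h(x) with h(x) = 2·x^2 + 3·x - 1. Hence g | f, i.e. f ∈ (g).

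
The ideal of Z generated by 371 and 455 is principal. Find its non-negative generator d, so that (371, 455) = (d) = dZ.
In the PID Z, (a, b) is generated by gcd(a, b). Compute gcd(455, 371) with the extended Euclidean algorithm, tracking rows (r, s, t) with s·455 + t·371 = r:
  row A: (455, 1, 0)   [1·455 + 0·371 = 455]
  row B: (371, 0, 1)   [0·455 + 1·371 = 371]
  455 = 1·371 + 84   → row C = row A − 1·row B = (84, 1, −1)   [check: 1·455 − 1·371 = 84]
  371 = 4·84 + 35   → row D = row B − 4·row C = (35, −4, 5)   [check: −4·455 + 5·371 = 35]
  84 = 2·35 + 14   → row E = row C − 2·row D = (14, 9, −11)   [check: 9·455 − 11·371 = 14]
  35 = 2·14 + 7   → row F = row D − 2·row E = (7, −22, 27)   [check: −22·455 + 27·371 = 7]
  14 = 2·7 + 0   → remainder 0, stop. gcd = 7 (last nonzero row F).
So gcd(371, 455) = 7, with Bézout identity −22·455 + 27·371 = 7. Containment (⊇): the Bézout identity exhibits 7 as an element of (371, 455), giving (7) ⊆ (371, 455). Containment (⊆): since 7 | 371 and 7 | 455 (371 = 7·53, 455 = 7·65), every Z-linear combination of 371 and 455 is divisible by 7, so (371, 455) ⊆ (7). Therefore (371, 455) = (7), d = 7.

Final answer: (371, 455) = (7); d = 7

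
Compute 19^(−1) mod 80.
19^(−1) ≡ 59 (mod 80)

Apply the extended Euclidean algorithm to (80, 19), tracking rows (r, s, t) with s·80 + t·19 = r. Each division r_prev = q·r_cur + r_new produces the new row as (previous row) − q·(current row):
  row A: (80, 1, 0)   [1·80 + 0·19 = 80]
  row B: (19, 0, 1)   [0·80 + 1·19 = 19]
  80 = 4·19 + 4   → row C = row A − 4·row B = (4, 1, −4)   [check: 1·80 − 4·19 = 4]
  19 = 4·4 + 3   → row D = row B − 4·row C = (3, −4, 17)   [check: −4·80 + 17·19 = 3]
  4 = 1·3 + 1   → row E = row C − 1·row D = (1, 5, −21)   [check: 5·80 − 21·19 = 1]
  3 = 3·1 + 0   → remainder 0, stop. gcd = 1 (last nonzero row E).
The gcd is 1, so 19 is invertible mod 80. The last nonzero row gives 5·80 − 21·19 = 1, so t = −21. So 19^(−1) ≡ −21 ≡ 59 (mod 80). Verify: 19 · 59 = 1121 ≡ 1 (mod 80). ✓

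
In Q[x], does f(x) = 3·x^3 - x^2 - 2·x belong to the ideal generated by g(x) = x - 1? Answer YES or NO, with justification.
YES

In Q[x] the ideal (g) consists of all multiples of g, so f ∈ (g) iff g | f, i.e. iff the remainder of f on division by g is 0. Divide f by g (g is monic, so eliminate the leading term of the running remainder at each step):
  leading term 3·x^3: subtract (3·x^2)·g(x) = 3·x^3 - 3·x^2, leaving 2·x^2 - 2·x
  leading term 2·x^2: subtract (2·x)·g(x) = 2·x^2 - 2·x, leaving 0
The remainder is 0, so f(x) = g(x) · h(x) with h(x) = 3·x^2 + 2·x. Hence g | f, i.e. f ∈ (g).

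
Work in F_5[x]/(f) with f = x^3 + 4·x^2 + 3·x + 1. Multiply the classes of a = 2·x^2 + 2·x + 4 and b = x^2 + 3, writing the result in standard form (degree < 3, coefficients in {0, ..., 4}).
Multiply as integer polynomials: a · b = 2·x^4 + 2·x^3 + 10·x^2 + 6·x + 12. Reducing coefficients mod 5: a · b ≡ 2·x^4 + 2·x^3 + x + 2. Now divide by f(x) = x^3 + 4·x^2 + 3·x + 1 in F_5[x], eliminating the leading term at each step:
  leading term 2·x^4: subtract (2·x)·f(x) = 2·x^4 + 3·x^3 + x^2 + 2·x, leaving 4·x^3 + 4·x^2 + 4·x + 2 (coefficients mod 5)
  leading term 4·x^3: subtract (4)·f(x) = 4·x^3 + x^2 + 2·x + 4, leaving 3·x^2 + 2·x + 3 (coefficients mod 5)
The degree is now < 3, so this is the remainder. Hence a · b ≡ 3·x^2 + 2·x + 3 in F_5[x]/(f).

Final answer: a · b ≡ 3·x^2 + 2·x + 3 (mod f(x))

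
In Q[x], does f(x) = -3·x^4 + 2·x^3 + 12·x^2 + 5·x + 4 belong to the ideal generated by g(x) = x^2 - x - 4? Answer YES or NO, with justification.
In Q[x] the ideal (g) consists of all multiples of g, so f ∈ (g) iff g | f, i.e. iff the remainder of f on division by g is 0. Divide f by g (g is monic, so eliminate the leading term of the running remainder at each step):
  leading term -3·x^4: subtract (-3·x^2)·g(x) = -3·x^4 + 3·x^3 + 12·x^2, leaving -x^3 + 5·x + 4
  leading term -x^3: subtract (-x)·g(x) = -x^3 + x^2 + 4·x, leaving -x^2 + x + 4
  leading term -x^2: subtract (-1)·g(x) = -x^2 + x + 4, leaving 0
The remainder is 0, so f(x) = g(x) · h(x) with h(x) = -3·x^2 - x - 1. Hence g | f, i.e. f ∈ (g).

Final answer: YES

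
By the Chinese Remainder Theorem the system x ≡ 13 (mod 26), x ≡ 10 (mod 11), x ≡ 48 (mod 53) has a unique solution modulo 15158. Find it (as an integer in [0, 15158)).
The moduli 26, 11, 53 are pairwise coprime, so by the CRT there is a unique solution mod 26·11·53 = 15158.
Solve by successive substitution. Start with x ≡ 13 (mod 26).
  Combine with x ≡ 10 (mod 11): write x = 13 + 26·t and require 13 + 26·t ≡ 10 (mod 11), i.e. 26·t ≡ 10 − 13 ≡ 8 (mod 11). Since 26^(−1) ≡ 3 (mod 11) (26 ≡ 4 (mod 11)), t ≡ 3·8 ≡ 2 (mod 11). So x ≡ 13 + 26·2 = 65 (mod 286).
  Combine with x ≡ 48 (mod 53): write x = 65 + 286·t and require 65 + 286·t ≡ 48 (mod 53), i.e. 286·t ≡ 48 − 65 ≡ 36 (mod 53). Since 286^(−1) ≡ 48 (mod 53) (286 ≡ 21 (mod 53)), t ≡ 48·36 ≡ 32 (mod 53). So x ≡ 65 + 286·32 = 9217 (mod 15158).
Unique solution in [0, 15158): x = 9217.

Final answer: x ≡ 9217 (mod 15158); the representative in [0, 15158) is 9217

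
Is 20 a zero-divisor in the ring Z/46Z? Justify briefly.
YES

gcd(20, 46) = 2 > 1, so 20 is not a unit in Z/46Z. In Z/nZ every nonzero non-unit is a zero-divisor: explicitly, take b = 46/gcd = 23 ≠ 0 (mod 46); then 20·23 = 460 = 10·46, i.e. 20·23 ≡ 0 (mod 46). So 20 is a zero-divisor.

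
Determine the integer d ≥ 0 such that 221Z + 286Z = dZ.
In the PID Z, (a, b) is generated by gcd(a, b). Compute gcd(286, 221) with the extended Euclidean algorithm, tracking rows (r, s, t) with s·286 + t·221 = r:
  row A: (286, 1, 0)   [1·286 + 0·221 = 286]
  row B: (221, 0, 1)   [0·286 + 1·221 = 221]
  286 = 1·221 + 65   → row C = row A − 1·row B = (65, 1, −1)   [check: 1·286 − 1·221 = 65]
  221 = 3·65 + 26   → row D = row B − 3·row C = (26, −3, 4)   [check: −3·286 + 4·221 = 26]
  65 = 2·26 + 13   → row E = row C − 2·row D = (13, 7, −9)   [check: 7·286 − 9·221 = 13]
  26 = 2·13 + 0   → remainder 0, stop. gcd = 13 (last nonzero row E).
So gcd(221, 286) = 13, with Bézout identity 7·286 − 9·221 = 13. Containment (⊇): the Bézout identity exhibits 13 as an element of (221, 286), giving (13) ⊆ (221, 286). Containment (⊆): since 13 | 221 and 13 | 286 (221 = 13·17, 286 = 13·22), every Z-linear combination of 221 and 286 is divisible by 13, so (221, 286) ⊆ (13). Therefore (221, 286) = (13), d = 13.

Final answer: (221, 286) = (13); d = 13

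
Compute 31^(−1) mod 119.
31^(−1) ≡ 96 (mod 119)

Apply the extended Euclidean algorithm to (119, 31), tracking rows (r, s, t) with s·119 + t·31 = r. Each division r_prev = q·r_cur + r_new produces the new row as (previous row) − q·(current row):
  row A: (119, 1, 0)   [1·119 + 0·31 = 119]
  row B: (31, 0, 1)   [0·119 + 1·31 = 31]
  119 = 3·31 + 26   → row C = row A − 3·row B = (26, 1, −3)   [check: 1·119 − 3·31 = 26]
  31 = 1·26 + 5   → row D = row B − 1·row C = (5, −1, 4)   [check: −1·119 + 4·31 = 5]
  26 = 5·5 + 1   → row E = row C − 5·row D = (1, 6, −23)   [check: 6·119 − 23·31 = 1]
  5 = 5·1 + 0   → remainder 0, stop. gcd = 1 (last nonzero row E).
The gcd is 1, so 31 is invertible mod 119. The last nonzero row gives 6·119 − 23·31 = 1, so t = −23. So 31^(−1) ≡ −23 ≡ 96 (mod 119). Verify: 31 · 96 = 2976 ≡ 1 (mod 119). ✓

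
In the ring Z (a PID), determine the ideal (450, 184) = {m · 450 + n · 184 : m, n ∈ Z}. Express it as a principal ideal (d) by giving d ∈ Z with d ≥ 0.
In the PID Z, (a, b) is generated by gcd(a, b). Compute gcd(450, 184) with the extended Euclidean algorithm, tracking rows (r, s, t) with s·450 + t·184 = r:
  row A: (450, 1, 0)   [1·450 + 0·184 = 450]
  row B: (184, 0, 1)   [0·450 + 1·184 = 184]
  450 = 2·184 + 82   → row C = row A − 2·row B = (82, 1, −2)   [check: 1·450 − 2·184 = 82]
  184 = 2·82 + 20   → row D = row B − 2·row C = (20, −2, 5)   [check: −2·450 + 5·184 = 20]
  82 = 4·20 + 2   → row E = row C − 4·row D = (2, 9, −22)   [check: 9·450 − 22·184 = 2]
  20 = 10·2 + 0   → remainder 0, stop. gcd = 2 (last nonzero row E).
So gcd(450, 184) = 2, with Bézout identity 9·450 − 22·184 = 2. Containment (⊇): the Bézout identity exhibits 2 as an element of (450, 184), giving (2) ⊆ (450, 184). Containment (⊆): since 2 | 450 and 2 | 184 (450 = 2·225, 184 = 2·92), every Z-linear combination of 450 and 184 is divisible by 2, so (450, 184) ⊆ (2). Therefore (450, 184) = (2), d = 2.

Final answer: (450, 184) = (2); d = 2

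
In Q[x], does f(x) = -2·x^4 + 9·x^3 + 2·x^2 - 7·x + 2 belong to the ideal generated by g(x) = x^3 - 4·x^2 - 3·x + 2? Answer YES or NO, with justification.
In Q[x] the ideal (g) consists of all multiples of g, so f ∈ (g) iff g | f, i.e. iff the remainder of f on division by g is 0. Divide f by g (g is monic, so eliminate the leading term of the running remainder at each step):
  leading term -2·x^4: subtract (-2·x)·g(x) = -2·x^4 + 8·x^3 + 6·x^2 - 4·x, leaving x^3 - 4·x^2 - 3·x + 2
  leading term x^3: subtract (1)·g(x) = x^3 - 4·x^2 - 3·x + 2, leaving 0
The remainder is 0, so f(x) = g(x) · h(x) with h(x) = 1 - 2·x. Hence g | f, i.e. f ∈ (g).

Final answer: YES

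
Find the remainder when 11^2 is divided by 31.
Use repeated squaring. Binary(2) = 10. Walk through the bits of the exponent 2 left-to-right: at each bit after the leading one, square the running value, then multiply by 11 if the bit is 1 (always reducing mod 31):
  bit 1 = 1 (leading): start with 11.
  bit 2 = 0: square 11^2 = 121 ≡ 28 (mod 31).
Final value: 11^2 ≡ 28 (mod 31).

Final answer: 28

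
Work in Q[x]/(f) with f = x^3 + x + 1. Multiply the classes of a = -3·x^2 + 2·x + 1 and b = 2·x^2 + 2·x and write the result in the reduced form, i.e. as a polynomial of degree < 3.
a · b ≡ 12·x^2 + 10·x + 2 (mod f(x))

First multiply in Q[x] without reducing: a · b = -6·x^4 - 2·x^3 + 6·x^2 + 2·x. Now divide by f(x) = x^3 + x + 1, eliminating the leading term at each step:
  leading term -6·x^4: subtract (-6·x)·f(x) = -6·x^4 - 6·x^2 - 6·x, leaving -2·x^3 + 12·x^2 + 8·x
  leading term -2·x^3: subtract (-2)·f(x) = -2·x^3 - 2·x - 2, leaving 12·x^2 + 10·x + 2
The degree is now < 3, so this is the remainder. Hence a · b ≡ 12·x^2 + 10·x + 2 in Q[x]/(f).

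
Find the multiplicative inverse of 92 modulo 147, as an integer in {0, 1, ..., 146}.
Apply the extended Euclidean algorithm to (147, 92), tracking rows (r, s, t) with s·147 + t·92 = r. Each division r_prev = q·r_cur + r_new produces the new row as (previous row) − q·(current row):
  row A: (147, 1, 0)   [1·147 + 0·92 = 147]
  row B: (92, 0, 1)   [0·147 + 1·92 = 92]
  147 = 1·92 + 55   → row C = row A − 1·row B = (55, 1, −1)   [check: 1·147 − 1·92 = 55]
  92 = 1·55 + 37   → row D = row B − 1·row C = (37, −1, 2)   [check: −1·147 + 2·92 = 37]
  55 = 1·37 + 18   → row E = row C − 1·row D = (18, 2, −3)   [check: 2·147 − 3·92 = 18]
  37 = 2·18 + 1   → row F = row D − 2·row E = (1, −5, 8)   [check: −5·147 + 8·92 = 1]
  18 = 18·1 + 0   → remainder 0, stop. gcd = 1 (last nonzero row F).
The gcd is 1, so 92 is invertible mod 147. The last nonzero row gives −5·147 + 8·92 = 1, so t = 8. So 92^(−1) ≡ 8 (mod 147). Verify: 92 · 8 = 736 ≡ 1 (mod 147). ✓

Final answer: 92^(−1) ≡ 8 (mod 147)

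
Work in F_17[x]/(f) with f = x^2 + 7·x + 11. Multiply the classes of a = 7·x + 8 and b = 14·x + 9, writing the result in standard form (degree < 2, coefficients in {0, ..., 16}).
Multiply as integer polynomials: a · b = 98·x^2 + 175·x + 72. Reducing coefficients mod 17: a · b ≡ 13·x^2 + 5·x + 4. Now divide by f(x) = x^2 + 7·x + 11 in F_17[x], eliminating the leading term at each step:
  leading term 13·x^2: subtract (13)·f(x) = 13·x^2 + 6·x + 7, leaving 16·x + 14 (coefficients mod 17)
The degree is now < 2, so this is the remainder. Hence a · b ≡ 16·x + 14 in F_17[x]/(f).

Final answer: a · b ≡ 16·x + 14 (mod f(x))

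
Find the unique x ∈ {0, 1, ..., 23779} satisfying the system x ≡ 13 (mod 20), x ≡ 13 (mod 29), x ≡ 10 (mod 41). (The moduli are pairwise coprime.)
x ≡ 11613 (mod 23780); the representative in [0, 23780) is 11613

The moduli 20, 29, 41 are pairwise coprime, so by the CRT there is a unique solution mod 20·29·41 = 23780.
Solve by successive substitution. Start with x ≡ 13 (mod 20).
  Combine with x ≡ 13 (mod 29): write x = 13 + 20·t and require 13 + 20·t ≡ 13 (mod 29), i.e. 20·t ≡ 13 − 13 ≡ 0 (mod 29). Since 20^(−1) ≡ 16 (mod 29), t ≡ 16·0 ≡ 0 (mod 29). So x ≡ 13 + 20·0 = 13 (mod 580).
  Combine with x ≡ 10 (mod 41): write x = 13 + 580·t and require 13 + 580·t ≡ 10 (mod 41), i.e. 580·t ≡ 10 − 13 ≡ 38 (mod 41). Since 580^(−1) ≡ 7 (mod 41) (580 ≡ 6 (mod 41)), t ≡ 7·38 ≡ 20 (mod 41). So x ≡ 13 + 580·20 = 11613 (mod 23780).
Unique solution in [0, 23780): x = 11613.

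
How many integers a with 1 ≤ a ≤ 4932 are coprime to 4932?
1632

The number of a ∈ {1, ..., 4932} with gcd(a, 4932) = 1 is by definition Euler's totient φ(4932). φ is multiplicative, with φ(p^e) = p^e − p^(e−1). Factorise 4932 = 2^2 · 3^2 · 137. Then
  φ(4932) = (2^2 − 2^1) · (3^2 − 3^1) · (137 − 1) = 2 · 6 · 136 = 1632.
So there are 1632 such integers.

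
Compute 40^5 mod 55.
Use repeated squaring. Binary(5) = 101. Walk through the bits of the exponent 5 left-to-right: at each bit after the leading one, square the running value, then multiply by 40 if the bit is 1 (always reducing mod 55):
  bit 1 = 1 (leading): start with 40.
  bit 2 = 0: square 40^2 = 1600 ≡ 5 (mod 55).
  bit 3 = 1: square 5^2 = 25; bit is 1, so multiply 25·40 = 1000 ≡ 10 (mod 55).
Final value: 40^5 ≡ 10 (mod 55).

Final answer: 10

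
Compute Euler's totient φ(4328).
φ(4328) = 2160

φ is multiplicative, with φ(p^e) = p^e − p^(e−1). Factorise 4328 = 2^3 · 541. Then
  φ(4328) = (2^3 − 2^2) · (541 − 1) = 4 · 540 = 2160.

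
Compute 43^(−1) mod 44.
43^(−1) ≡ 43 (mod 44)

Apply the extended Euclidean algorithm to (44, 43), tracking rows (r, s, t) with s·44 + t·43 = r. Each division r_prev = q·r_cur + r_new produces the new row as (previous row) − q·(current row):
  row A: (44, 1, 0)   [1·44 + 0·43 = 44]
  row B: (43, 0, 1)   [0·44 + 1·43 = 43]
  44 = 1·43 + 1   → row C = row A − 1·row B = (1, 1, −1)   [check: 1·44 − 1·43 = 1]
  43 = 43·1 + 0   → remainder 0, stop. gcd = 1 (last nonzero row C).
The gcd is 1, so 43 is invertible mod 44. The last nonzero row gives 1·44 − 1·43 = 1, so t = −1. So 43^(−1) ≡ −1 ≡ 43 (mod 44). Verify: 43 · 43 = 1849 ≡ 1 (mod 44). ✓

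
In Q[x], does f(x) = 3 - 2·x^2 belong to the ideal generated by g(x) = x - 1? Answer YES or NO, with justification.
In Q[x] the ideal (g) consists of all multiples of g, so f ∈ (g) iff g | f, i.e. iff the remainder of f on division by g is 0. Divide f by g (g is monic, so eliminate the leading term of the running remainder at each step):
  leading term -2·x^2: subtract (-2·x)·g(x) = -2·x^2 + 2·x, leaving 3 - 2·x
  leading term -2·x: subtract (-2)·g(x) = 2 - 2·x, leaving 1
The remainder r(x) = 1 ≠ 0 (and deg r < deg g), so g ∤ f, i.e. f ∉ (g).

Final answer: NO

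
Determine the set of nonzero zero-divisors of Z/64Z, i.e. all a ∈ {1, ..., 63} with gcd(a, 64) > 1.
An element a ∈ Z/64Z (with a ≠ 0) is a zero-divisor iff gcd(a, 64) > 1 (because a is a unit precisely when gcd(a, n) = 1, and in Z/nZ every nonzero, non-unit element is a zero-divisor). Scan a = 1, ..., 63 and keep those with gcd(a, 64) > 1:
  gcd(2, 64) = 2, gcd(4, 64) = 4, gcd(6, 64) = 2, gcd(8, 64) = 8, gcd(10, 64) = 2, gcd(12, 64) = 4, gcd(14, 64) = 2, gcd(16, 64) = 16, gcd(18, 64) = 2, gcd(20, 64) = 4, gcd(22, 64) = 2, gcd(24, 64) = 8, gcd(26, 64) = 2, gcd(28, 64) = 4, gcd(30, 64) = 2, gcd(32, 64) = 32, gcd(34, 64) = 2, gcd(36, 64) = 4, gcd(38, 64) = 2, gcd(40, 64) = 8, gcd(42, 64) = 2, gcd(44, 64) = 4, gcd(46, 64) = 2, gcd(48, 64) = 16, gcd(50, 64) = 2, gcd(52, 64) = 4, gcd(54, 64) = 2, gcd(56, 64) = 8, gcd(58, 64) = 2, gcd(60, 64) = 4, gcd(62, 64) = 2.
All other a ∈ {1, ..., 63} have gcd(a, 64) = 1 and are units. So the nonzero zero-divisors are exactly the 31 values of a appearing in this scan.

Final answer: nonzero zero-divisors of Z/64Z = {2, 4, 6, 8, 10, 12, 14, 16, 18, 20, 22, 24, 26, 28, 30, 32, 34, 36, 38, 40, 42, 44, 46, 48, 50, 52, 54, 56, 58, 60, 62}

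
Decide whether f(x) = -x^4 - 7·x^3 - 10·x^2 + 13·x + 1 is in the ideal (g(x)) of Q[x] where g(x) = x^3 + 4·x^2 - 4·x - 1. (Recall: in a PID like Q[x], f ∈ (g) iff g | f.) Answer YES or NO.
NO

In Q[x] the ideal (g) consists of all multiples of g, so f ∈ (g) iff g | f, i.e. iff the remainder of f on division by g is 0. Divide f by g (g is monic, so eliminate the leading term of the running remainder at each step):
  leading term -x^4: subtract (-x)·g(x) = -x^4 - 4·x^3 + 4·x^2 + x, leaving -3·x^3 - 14·x^2 + 12·x + 1
  leading term -3·x^3: subtract (-3)·g(x) = -3·x^3 - 12·x^2 + 12·x + 3, leaving -2·x^2 - 2
The remainder r(x) = -2·x^2 - 2 ≠ 0 (and deg r < deg g), so g ∤ f, i.e. f ∉ (g).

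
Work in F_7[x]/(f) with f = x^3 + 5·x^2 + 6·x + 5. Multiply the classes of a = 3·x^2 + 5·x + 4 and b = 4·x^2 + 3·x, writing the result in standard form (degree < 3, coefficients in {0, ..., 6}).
a · b ≡ 2·x^2 + 5·x + 1 (mod f(x))

Multiply as integer polynomials: a · b = 12·x^4 + 29·x^3 + 31·x^2 + 12·x. Reducing coefficients mod 7: a · b ≡ 5·x^4 + x^3 + 3·x^2 + 5·x. Now divide by f(x) = x^3 + 5·x^2 + 6·x + 5 in F_7[x], eliminating the leading term at each step:
  leading term 5·x^4: subtract (5·x)·f(x) = 5·x^4 + 4·x^3 + 2·x^2 + 4·x, leaving 4·x^3 + x^2 + x (coefficients mod 7)
  leading term 4·x^3: subtract (4)·f(x) = 4·x^3 + 6·x^2 + 3·x + 6, leaving 2·x^2 + 5·x + 1 (coefficients mod 7)
The degree is now < 3, so this is the remainder. Hence a · b ≡ 2·x^2 + 5·x + 1 in F_7[x]/(f).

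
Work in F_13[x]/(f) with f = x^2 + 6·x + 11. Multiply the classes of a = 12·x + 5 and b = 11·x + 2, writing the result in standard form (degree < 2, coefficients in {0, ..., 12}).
Multiply as integer polynomials: a · b = 132·x^2 + 79·x + 10. Reducing coefficients mod 13: a · b ≡ 2·x^2 + x + 10. Now divide by f(x) = x^2 + 6·x + 11 in F_13[x], eliminating the leading term at each step:
  leading term 2·x^2: subtract (2)·f(x) = 2·x^2 + 12·x + 9, leaving 2·x + 1 (coefficients mod 13)
The degree is now < 2, so this is the remainder. Hence a · b ≡ 2·x + 1 in F_13[x]/(f).

Final answer: a · b ≡ 2·x + 1 (mod f(x))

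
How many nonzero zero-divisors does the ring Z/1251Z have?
Z/1251Z has 422 nonzero zero-divisors

In Z/1251Z each nonzero element is either a unit (gcd with 1251 is 1) or a zero-divisor (gcd > 1). The number of units is φ(1251): factorise 1251 = 3^2 · 139, so φ(1251) = (3^2 − 3^1) · (139 − 1) = 6 · 138 = 828. The nonzero elements number 1251 − 1 = 1250. Hence the nonzero zero-divisors number 1250 − 828 = 422.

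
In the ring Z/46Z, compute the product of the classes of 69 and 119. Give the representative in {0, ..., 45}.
23

Reduce the factors first: 69 ≡ 23, 119 ≡ 27 (mod 46), so 69 · 119 ≡ 23 · 27 (mod 46). 23 · 27 = 621. Dividing by 46: 621 = 13·46 + 23. So (69 · 119) mod 46 = 23.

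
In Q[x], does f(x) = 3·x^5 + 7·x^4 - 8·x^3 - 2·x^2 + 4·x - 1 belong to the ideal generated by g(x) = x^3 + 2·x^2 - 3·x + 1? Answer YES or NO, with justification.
In Q[x] the ideal (g) consists of all multiples of g, so f ∈ (g) iff g | f, i.e. iff the remainder of f on division by g is 0. Divide f by g (g is monic, so eliminate the leading term of the running remainder at each step):
  leading term 3·x^5: subtract (3·x^2)·g(x) = 3·x^5 + 6·x^4 - 9·x^3 + 3·x^2, leaving x^4 + x^3 - 5·x^2 + 4·x - 1
  leading term x^4: subtract (x)·g(x) = x^4 + 2·x^3 - 3·x^2 + x, leaving -x^3 - 2·x^2 + 3·x - 1
  leading term -x^3: subtract (-1)·g(x) = -x^3 - 2·x^2 + 3·x - 1, leaving 0
The remainder is 0, so f(x) = g(x) · h(x) with h(x) = 3·x^2 + x - 1. Hence g | f, i.e. f ∈ (g).

Final answer: YES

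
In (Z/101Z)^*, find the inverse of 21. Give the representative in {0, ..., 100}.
21^(−1) ≡ 77 (mod 101)

Apply the extended Euclidean algorithm to (101, 21), tracking rows (r, s, t) with s·101 + t·21 = r. Each division r_prev = q·r_cur + r_new produces the new row as (previous row) − q·(current row):
  row A: (101, 1, 0)   [1·101 + 0·21 = 101]
  row B: (21, 0, 1)   [0·101 + 1·21 = 21]
  101 = 4·21 + 17   → row C = row A − 4·row B = (17, 1, −4)   [check: 1·101 − 4·21 = 17]
  21 = 1·17 + 4   → row D = row B − 1·row C = (4, −1, 5)   [check: −1·101 + 5·21 = 4]
  17 = 4·4 + 1   → row E = row C − 4·row D = (1, 5, −24)   [check: 5·101 − 24·21 = 1]
  4 = 4·1 + 0   → remainder 0, stop. gcd = 1 (last nonzero row E).
The gcd is 1, so 21 is invertible mod 101. The last nonzero row gives 5·101 − 24·21 = 1, so t = −24. So 21^(−1) ≡ −24 ≡ 77 (mod 101). Verify: 21 · 77 = 1617 ≡ 1 (mod 101). ✓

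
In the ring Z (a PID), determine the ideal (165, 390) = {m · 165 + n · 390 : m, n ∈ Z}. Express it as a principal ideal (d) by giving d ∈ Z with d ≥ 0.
(165, 390) = (15); d = 15

In the PID Z, (a, b) is generated by gcd(a, b). Compute gcd(390, 165) with the extended Euclidean algorithm, tracking rows (r, s, t) with s·390 + t·165 = r:
  row A: (390, 1, 0)   [1·390 + 0·165 = 390]
  row B: (165, 0, 1)   [0·390 + 1·165 = 165]
  390 = 2·165 + 60   → row C = row A − 2·row B = (60, 1, −2)   [check: 1·390 − 2·165 = 60]
  165 = 2·60 + 45   → row D = row B − 2·row C = (45, −2, 5)   [check: −2·390 + 5·165 = 45]
  60 = 1·45 + 15   → row E = row C − 1·row D = (15, 3, −7)   [check: 3·390 − 7·165 = 15]
  45 = 3·15 + 0   → remainder 0, stop. gcd = 15 (last nonzero row E).
So gcd(165, 390) = 15, with Bézout identity 3·390 − 7·165 = 15. Containment (⊇): the Bézout identity exhibits 15 as an element of (165, 390), giving (15) ⊆ (165, 390). Containment (⊆): since 15 | 165 and 15 | 390 (165 = 15·11, 390 = 15·26), every Z-linear combination of 165 and 390 is divisible by 15, so (165, 390) ⊆ (15). Therefore (165, 390) = (15), d = 15.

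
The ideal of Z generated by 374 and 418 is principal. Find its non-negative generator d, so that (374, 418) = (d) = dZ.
In the PID Z, (a, b) is generated by gcd(a, b). Compute gcd(418, 374) with the extended Euclidean algorithm, tracking rows (r, s, t) with s·418 + t·374 = r:
  row A: (418, 1, 0)   [1·418 + 0·374 = 418]
  row B: (374, 0, 1)   [0·418 + 1·374 = 374]
  418 = 1·374 + 44   → row C = row A − 1·row B = (44, 1, −1)   [check: 1·418 − 1·374 = 44]
  374 = 8·44 + 22   → row D = row B − 8·row C = (22, −8, 9)   [check: −8·418 + 9·374 = 22]
  44 = 2·22 + 0   → remainder 0, stop. gcd = 22 (last nonzero row D).
So gcd(374, 418) = 22, with Bézout identity −8·418 + 9·374 = 22. Containment (⊇): the Bézout identity exhibits 22 as an element of (374, 418), giving (22) ⊆ (374, 418). Containment (⊆): since 22 | 374 and 22 | 418 (374 = 22·17, 418 = 22·19), every Z-linear combination of 374 and 418 is divisible by 22, so (374, 418) ⊆ (22). Therefore (374, 418) = (22), d = 22.

Final answer: (374, 418) = (22); d = 22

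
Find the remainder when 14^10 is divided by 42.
Use repeated squaring. Binary(10) = 1010. Walk through the bits of the exponent 10 left-to-right: at each bit after the leading one, square the running value, then multiply by 14 if the bit is 1 (always reducing mod 42):
  bit 1 = 1 (leading): start with 14.
  bit 2 = 0: square 14^2 = 196 ≡ 28 (mod 42).
  bit 3 = 1: square 28^2 = 784 ≡ 28; bit is 1, so multiply 28·14 = 392 ≡ 14 (mod 42).
  bit 4 = 0: square 14^2 = 196 ≡ 28 (mod 42).
Final value: 14^10 ≡ 28 (mod 42).

Final answer: 28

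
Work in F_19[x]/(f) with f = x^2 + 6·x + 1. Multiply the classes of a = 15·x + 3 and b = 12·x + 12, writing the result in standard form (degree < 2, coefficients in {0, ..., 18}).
Multiply as integer polynomials: a · b = 180·x^2 + 216·x + 36. Reducing coefficients mod 19: a · b ≡ 9·x^2 + 7·x + 17. Now divide by f(x) = x^2 + 6·x + 1 in F_19[x], eliminating the leading term at each step:
  leading term 9·x^2: subtract (9)·f(x) = 9·x^2 + 16·x + 9, leaving 10·x + 8 (coefficients mod 19)
The degree is now < 2, so this is the remainder. Hence a · b ≡ 10·x + 8 in F_19[x]/(f).

Final answer: a · b ≡ 10·x + 8 (mod f(x))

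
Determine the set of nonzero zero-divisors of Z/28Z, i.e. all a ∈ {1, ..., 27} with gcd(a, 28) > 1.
An element a ∈ Z/28Z (with a ≠ 0) is a zero-divisor iff gcd(a, 28) > 1 (because a is a unit precisely when gcd(a, n) = 1, and in Z/nZ every nonzero, non-unit element is a zero-divisor). Scan a = 1, ..., 27 and keep those with gcd(a, 28) > 1:
  gcd(2, 28) = 2, gcd(4, 28) = 4, gcd(6, 28) = 2, gcd(7, 28) = 7, gcd(8, 28) = 4, gcd(10, 28) = 2, gcd(12, 28) = 4, gcd(14, 28) = 14, gcd(16, 28) = 4, gcd(18, 28) = 2, gcd(20, 28) = 4, gcd(21, 28) = 7, gcd(22, 28) = 2, gcd(24, 28) = 4, gcd(26, 28) = 2.
All other a ∈ {1, ..., 27} have gcd(a, 28) = 1 and are units. So the nonzero zero-divisors are exactly the 15 values of a appearing in this scan.

Final answer: nonzero zero-divisors of Z/28Z = {2, 4, 6, 7, 8, 10, 12, 14, 16, 18, 20, 21, 22, 24, 26}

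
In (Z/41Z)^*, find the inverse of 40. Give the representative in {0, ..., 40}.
40^(−1) ≡ 40 (mod 41)

Apply the extended Euclidean algorithm to (41, 40), tracking rows (r, s, t) with s·41 + t·40 = r. Each division r_prev = q·r_cur + r_new produces the new row as (previous row) − q·(current row):
  row A: (41, 1, 0)   [1·41 + 0·40 = 41]
  row B: (40, 0, 1)   [0·41 + 1·40 = 40]
  41 = 1·40 + 1   → row C = row A − 1·row B = (1, 1, −1)   [check: 1·41 − 1·40 = 1]
  40 = 40·1 + 0   → remainder 0, stop. gcd = 1 (last nonzero row C).
The gcd is 1, so 40 is invertible mod 41. The last nonzero row gives 1·41 − 1·40 = 1, so t = −1. So 40^(−1) ≡ −1 ≡ 40 (mod 41). Verify: 40 · 40 = 1600 ≡ 1 (mod 41). ✓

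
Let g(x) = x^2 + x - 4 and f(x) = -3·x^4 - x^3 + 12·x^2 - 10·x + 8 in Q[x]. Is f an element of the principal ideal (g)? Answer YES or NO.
In Q[x] the ideal (g) consists of all multiples of g, so f ∈ (g) iff g | f, i.e. iff the remainder of f on division by g is 0. Divide f by g (g is monic, so eliminate the leading term of the running remainder at each step):
  leading term -3·x^4: subtract (-3·x^2)·g(x) = -3·x^4 - 3·x^3 + 12·x^2, leaving 2·x^3 - 10·x + 8
  leading term 2·x^3: subtract (2·x)·g(x) = 2·x^3 + 2·x^2 - 8·x, leaving -2·x^2 - 2·x + 8
  leading term -2·x^2: subtract (-2)·g(x) = -2·x^2 - 2·x + 8, leaving 0
The remainder is 0, so f(x) = g(x) · h(x) with h(x) = -3·x^2 + 2·x - 2. Hence g | f, i.e. f ∈ (g).

Final answer: YES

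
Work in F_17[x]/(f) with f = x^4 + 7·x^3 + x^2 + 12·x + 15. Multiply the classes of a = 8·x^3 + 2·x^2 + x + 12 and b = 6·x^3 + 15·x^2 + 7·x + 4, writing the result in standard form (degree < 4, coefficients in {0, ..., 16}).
a · b ≡ 14·x^3 + 9·x^2 + 2·x (mod f(x))

Multiply as integer polynomials: a · b = 48·x^6 + 132·x^5 + 92·x^4 + 133·x^3 + 195·x^2 + 88·x + 48. Reducing coefficients mod 17: a · b ≡ 14·x^6 + 13·x^5 + 7·x^4 + 14·x^3 + 8·x^2 + 3·x + 14. Now divide by f(x) = x^4 + 7·x^3 + x^2 + 12·x + 15 in F_17[x], eliminating the leading term at each step:
  leading term 14·x^6: subtract (14·x^2)·f(x) = 14·x^6 + 13·x^5 + 14·x^4 + 15·x^3 + 6·x^2, leaving 10·x^4 + 16·x^3 + 2·x^2 + 3·x + 14 (coefficients mod 17)
  leading term 10·x^4: subtract (10)·f(x) = 10·x^4 + 2·x^3 + 10·x^2 + x + 14, leaving 14·x^3 + 9·x^2 + 2·x (coefficients mod 17)
The degree is now < 4, so this is the remainder. Hence a · b ≡ 14·x^3 + 9·x^2 + 2·x in F_17[x]/(f).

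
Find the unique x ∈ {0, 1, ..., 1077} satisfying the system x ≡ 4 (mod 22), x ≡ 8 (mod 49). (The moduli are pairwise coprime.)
x ≡ 400 (mod 1078); the representative in [0, 1078) is 400

The moduli 22, 49 are pairwise coprime, so by the CRT there is a unique solution mod 22·49 = 1078.
Solve by successive substitution. Start with x ≡ 4 (mod 22).
  Combine with x ≡ 8 (mod 49): write x = 4 + 22·t and require 4 + 22·t ≡ 8 (mod 49), i.e. 22·t ≡ 8 − 4 ≡ 4 (mod 49). Since 22^(−1) ≡ 29 (mod 49), t ≡ 29·4 ≡ 18 (mod 49). So x ≡ 4 + 22·18 = 400 (mod 1078).
Unique solution in [0, 1078): x = 400.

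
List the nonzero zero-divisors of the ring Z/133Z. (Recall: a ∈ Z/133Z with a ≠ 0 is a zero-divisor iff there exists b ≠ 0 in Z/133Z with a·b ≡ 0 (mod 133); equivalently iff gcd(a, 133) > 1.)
nonzero zero-divisors of Z/133Z = {7, 14, 19, 21, 28, 35, 38, 42, 49, 56, 57, 63, 70, 76, 77, 84, 91, 95, 98, 105, 112, 114, 119, 126}

An element a ∈ Z/133Z (with a ≠ 0) is a zero-divisor iff gcd(a, 133) > 1 (because a is a unit precisely when gcd(a, n) = 1, and in Z/nZ every nonzero, non-unit element is a zero-divisor). Scan a = 1, ..., 132 and keep those with gcd(a, 133) > 1:
  gcd(7, 133) = 7, gcd(14, 133) = 7, gcd(19, 133) = 19, gcd(21, 133) = 7, gcd(28, 133) = 7, gcd(35, 133) = 7, gcd(38, 133) = 19, gcd(42, 133) = 7, gcd(49, 133) = 7, gcd(56, 133) = 7, gcd(57, 133) = 19, gcd(63, 133) = 7, gcd(70, 133) = 7, gcd(76, 133) = 19, gcd(77, 133) = 7, gcd(84, 133) = 7, gcd(91, 133) = 7, gcd(95, 133) = 19, gcd(98, 133) = 7, gcd(105, 133) = 7, gcd(112, 133) = 7, gcd(114, 133) = 19, gcd(119, 133) = 7, gcd(126, 133) = 7.
All other a ∈ {1, ..., 132} have gcd(a, 133) = 1 and are units. So the nonzero zero-divisors are exactly the 24 values of a appearing in this scan.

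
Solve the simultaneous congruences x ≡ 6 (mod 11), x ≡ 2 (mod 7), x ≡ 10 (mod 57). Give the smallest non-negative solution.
The moduli 11, 7, 57 are pairwise coprime, so by the CRT there is a unique solution mod 11·7·57 = 4389.
Solve by successive substitution. Start with x ≡ 6 (mod 11).
  Combine with x ≡ 2 (mod 7): write x = 6 + 11·t and require 6 + 11·t ≡ 2 (mod 7), i.e. 11·t ≡ 2 − 6 ≡ 3 (mod 7). Since 11^(−1) ≡ 2 (mod 7) (11 ≡ 4 (mod 7)), t ≡ 2·3 ≡ 6 (mod 7). So x ≡ 6 + 11·6 = 72 (mod 77).
  Combine with x ≡ 10 (mod 57): write x = 72 + 77·t and require 72 + 77·t ≡ 10 (mod 57), i.e. 77·t ≡ 10 − 72 ≡ 52 (mod 57). Since 77^(−1) ≡ 20 (mod 57) (77 ≡ 20 (mod 57)), t ≡ 20·52 ≡ 14 (mod 57). So x ≡ 72 + 77·14 = 1150 (mod 4389).
Unique solution in [0, 4389): x = 1150.

Final answer: x ≡ 1150 (mod 4389); the representative in [0, 4389) is 1150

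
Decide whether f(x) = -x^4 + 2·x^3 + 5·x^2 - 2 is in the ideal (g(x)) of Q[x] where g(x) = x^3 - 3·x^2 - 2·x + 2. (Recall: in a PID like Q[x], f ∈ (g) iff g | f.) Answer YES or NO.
YES

In Q[x] the ideal (g) consists of all multiples of g, so f ∈ (g) iff g | f, i.e. iff the remainder of f on division by g is 0. Divide f by g (g is monic, so eliminate the leading term of the running remainder at each step):
  leading term -x^4: subtract (-x)·g(x) = -x^4 + 3·x^3 + 2·x^2 - 2·x, leaving -x^3 + 3·x^2 + 2·x - 2
  leading term -x^3: subtract (-1)·g(x) = -x^3 + 3·x^2 + 2·x - 2, leaving 0
The remainder is 0, so f(x) = g(x) · h(x) with h(x) = -x - 1. Hence g | f, i.e. f ∈ (g).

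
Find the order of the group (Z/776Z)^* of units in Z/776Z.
(Z/776Z)^* consists of the classes a with gcd(a, 776) = 1, so its order is φ(776). φ is multiplicative, with φ(p^e) = p^e − p^(e−1). Factorise 776 = 2^3 · 97. Then
  φ(776) = (2^3 − 2^2) · (97 − 1) = 4 · 96 = 384.
Thus |(Z/776Z)^*| = 384.

Final answer: |(Z/776Z)^*| = 384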